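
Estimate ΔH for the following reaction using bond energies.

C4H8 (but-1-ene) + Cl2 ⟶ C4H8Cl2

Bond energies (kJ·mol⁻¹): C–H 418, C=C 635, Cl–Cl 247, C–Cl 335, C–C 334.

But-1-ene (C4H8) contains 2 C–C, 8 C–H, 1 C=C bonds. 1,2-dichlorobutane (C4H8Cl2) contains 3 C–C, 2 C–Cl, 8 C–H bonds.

ΔH ≈ −122 kJ

Bonds broken (reactants):
  C–C: 2 × 334 = 668
  C–H: 8 × 418 = 3344
  C=C: 1 × 635 = 635
  Cl–Cl: 1 × 247 = 247
  Σ(broken) = 4894 kJ
Bonds formed (products):
  C–C: 3 × 334 = 1002
  C–Cl: 2 × 335 = 670
  C–H: 8 × 418 = 3344
  Σ(formed) = 5016 kJ
ΔH = Σ(broken) − Σ(formed) = 4894 − 5016 = −122 kJ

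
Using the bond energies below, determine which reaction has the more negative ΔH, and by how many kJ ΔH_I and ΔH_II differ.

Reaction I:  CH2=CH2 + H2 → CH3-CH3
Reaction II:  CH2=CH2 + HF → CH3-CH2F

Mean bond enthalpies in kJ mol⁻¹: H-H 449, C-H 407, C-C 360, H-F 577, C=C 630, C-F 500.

Reaction I, by 35 kJ

Reaction I:
  Bonds broken (reactants):
    C-H: 4 × 407 = 1628
    C=C: 1 × 630 = 630
    H-H: 1 × 449 = 449
    Σ(broken) = 2707 kJ
  Bonds formed (products):
    C-C: 1 × 360 = 360
    C-H: 6 × 407 = 2442
    Σ(formed) = 2802 kJ
  ΔH_I = 2707 − 2802 = −95 kJ
Reaction II:
  Bonds broken (reactants):
    C-H: 4 × 407 = 1628
    C=C: 1 × 630 = 630
    H-F: 1 × 577 = 577
    Σ(broken) = 2835 kJ
  Bonds formed (products):
    C-C: 1 × 360 = 360
    C-F: 1 × 500 = 500
    C-H: 5 × 407 = 2035
    Σ(formed) = 2895 kJ
  ΔH_II = 2835 − 2895 = −60 kJ
ΔH_I − ΔH_II = −35 kJ, so reaction I has the more negative ΔH; |ΔH_I − ΔH_II| = 35 kJ.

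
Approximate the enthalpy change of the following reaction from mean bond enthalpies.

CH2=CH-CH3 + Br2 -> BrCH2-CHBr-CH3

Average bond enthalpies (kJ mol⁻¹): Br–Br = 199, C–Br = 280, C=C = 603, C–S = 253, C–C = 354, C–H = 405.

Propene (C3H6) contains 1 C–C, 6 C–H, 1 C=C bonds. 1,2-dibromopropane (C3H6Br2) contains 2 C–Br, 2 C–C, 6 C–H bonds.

Bonds broken (reactants):
  Br–Br: 1 × 199 = 199
  C–C: 1 × 354 = 354
  C–H: 6 × 405 = 2430
  C=C: 1 × 603 = 603
  Σ(broken) = 3586 kJ
Bonds formed (products):
  C–Br: 2 × 280 = 560
  C–C: 2 × 354 = 708
  C–H: 6 × 405 = 2430
  Σ(formed) = 3698 kJ
ΔH = Σ(broken) − Σ(formed) = 3586 − 3698 = −112 kJ

ΔH ≈ −112 kJ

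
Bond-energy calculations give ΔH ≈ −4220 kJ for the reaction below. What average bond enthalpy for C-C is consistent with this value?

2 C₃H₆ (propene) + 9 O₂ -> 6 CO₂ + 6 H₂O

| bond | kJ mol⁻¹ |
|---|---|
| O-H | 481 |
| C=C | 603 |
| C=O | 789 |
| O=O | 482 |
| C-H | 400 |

D(C-C) ≈ 338 kJ/mol

Let D be the C-C bond energy.
Σ(broken) = 2×D + 12×400 + 2×603 + 9×482 = 10344 + 2D
Σ(formed) = 12×789 + 12×481 = 15240
ΔH = Σ(broken) − Σ(formed) = (10344 + 2D) − (15240) = −4896 + 2D
Setting this equal to −4220 kJ gives 2D = 676, so D = 338 kJ/mol.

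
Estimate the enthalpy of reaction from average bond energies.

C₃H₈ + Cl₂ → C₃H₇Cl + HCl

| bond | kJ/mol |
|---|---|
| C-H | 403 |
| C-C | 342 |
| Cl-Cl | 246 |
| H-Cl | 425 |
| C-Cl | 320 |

Bonds broken (reactants):
  C-C: 2 × 342 = 684
  C-H: 8 × 403 = 3224
  Cl-Cl: 1 × 246 = 246
  Σ(broken) = 4154 kJ
Bonds formed (products):
  C-C: 2 × 342 = 684
  C-Cl: 1 × 320 = 320
  C-H: 7 × 403 = 2821
  H-Cl: 1 × 425 = 425
  Σ(formed) = 4250 kJ
ΔH = Σ(broken) − Σ(formed) = 4154 − 4250 = −96 kJ

ΔH ≈ −96 kJ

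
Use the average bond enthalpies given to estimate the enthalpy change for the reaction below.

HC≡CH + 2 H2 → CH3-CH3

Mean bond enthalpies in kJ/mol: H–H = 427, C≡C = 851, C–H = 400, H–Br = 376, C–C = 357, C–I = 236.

Bonds broken (reactants):
  C≡C: 1 × 851 = 851
  C–H: 2 × 400 = 800
  H–H: 2 × 427 = 854
  Σ(broken) = 2505 kJ
Bonds formed (products):
  C–C: 1 × 357 = 357
  C–H: 6 × 400 = 2400
  Σ(formed) = 2757 kJ
ΔH = Σ(broken) − Σ(formed) = 2505 − 2757 = −252 kJ

ΔH ≈ −252 kJ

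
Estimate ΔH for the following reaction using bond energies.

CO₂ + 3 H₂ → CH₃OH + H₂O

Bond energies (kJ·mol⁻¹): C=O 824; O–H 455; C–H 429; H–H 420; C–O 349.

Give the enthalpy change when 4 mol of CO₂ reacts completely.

Bonds broken (reactants):
  C=O: 2 × 824 = 1648
  H–H: 3 × 420 = 1260
  Σ(broken) = 2908 kJ
Bonds formed (products):
  C–H: 3 × 429 = 1287
  C–O: 1 × 349 = 349
  O–H: 3 × 455 = 1365
  Σ(formed) = 3001 kJ
ΔH = Σ(broken) − Σ(formed) = 2908 − 3001 = −93 kJ
For 4× the reaction as written: 4 × (−93) = −372 kJ

ΔH = −372 kJ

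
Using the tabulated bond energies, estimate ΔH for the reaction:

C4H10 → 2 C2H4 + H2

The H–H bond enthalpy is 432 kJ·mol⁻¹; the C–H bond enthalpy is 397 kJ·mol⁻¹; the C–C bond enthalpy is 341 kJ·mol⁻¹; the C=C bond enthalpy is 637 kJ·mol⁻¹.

Bonds broken (reactants):
  C–C: 3 × 341 = 1023
  C–H: 10 × 397 = 3970
  Σ(broken) = 4993 kJ
Bonds formed (products):
  C–H: 8 × 397 = 3176
  C=C: 2 × 637 = 1274
  H–H: 1 × 432 = 432
  Σ(formed) = 4882 kJ
ΔH = Σ(broken) − Σ(formed) = 4993 − 4882 = +111 kJ

ΔH ≈ +111 kJ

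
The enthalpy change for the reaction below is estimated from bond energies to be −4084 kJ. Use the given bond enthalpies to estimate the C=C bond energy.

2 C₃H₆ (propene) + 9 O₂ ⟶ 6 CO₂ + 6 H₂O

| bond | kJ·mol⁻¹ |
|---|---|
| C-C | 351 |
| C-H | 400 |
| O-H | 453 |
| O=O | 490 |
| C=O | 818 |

Let D be the C=C bond energy.
Σ(broken) = 2×351 + 12×400 + 2×D + 9×490 = 9912 + 2D
Σ(formed) = 12×818 + 12×453 = 15252
ΔH = Σ(broken) − Σ(formed) = (9912 + 2D) − (15252) = −5340 + 2D
Setting this equal to −4084 kJ gives 2D = 1256, so D = 628 kJ/mol.

D(C=C) ≈ 628 kJ/mol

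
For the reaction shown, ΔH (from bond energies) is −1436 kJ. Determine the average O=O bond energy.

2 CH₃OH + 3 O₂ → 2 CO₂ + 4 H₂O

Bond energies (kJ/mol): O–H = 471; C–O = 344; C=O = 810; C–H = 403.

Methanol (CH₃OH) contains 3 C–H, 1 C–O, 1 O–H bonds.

D(O=O) ≈ 508 kJ/mol

Let D be the O=O bond energy.
Σ(broken) = 6×403 + 2×344 + 2×471 + 3×D = 4048 + 3D
Σ(formed) = 4×810 + 8×471 = 7008
ΔH = Σ(broken) − Σ(formed) = (4048 + 3D) − (7008) = −2960 + 3D
Setting this equal to −1436 kJ gives 3D = 1524, so D = 508 kJ/mol.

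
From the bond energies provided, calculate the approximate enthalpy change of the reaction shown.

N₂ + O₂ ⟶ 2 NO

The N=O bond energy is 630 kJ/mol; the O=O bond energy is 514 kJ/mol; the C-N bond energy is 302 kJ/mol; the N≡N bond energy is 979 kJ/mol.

ΔH ≈ +233 kJ

Bonds broken (reactants):
  N≡N: 1 × 979 = 979
  O=O: 1 × 514 = 514
  Σ(broken) = 1493 kJ
Bonds formed (products):
  N=O: 2 × 630 = 1260
  Σ(formed) = 1260 kJ
ΔH = Σ(broken) − Σ(formed) = 1493 − 1260 = +233 kJ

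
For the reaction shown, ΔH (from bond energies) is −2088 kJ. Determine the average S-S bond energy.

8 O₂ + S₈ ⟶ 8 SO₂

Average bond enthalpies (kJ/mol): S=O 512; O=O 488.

Let D be the S-S bond energy.
Σ(broken) = 8×488 + 8×D = 3904 + 8D
Σ(formed) = 16×512 = 8192
ΔH = Σ(broken) − Σ(formed) = (3904 + 8D) − (8192) = −4288 + 8D
Setting this equal to −2088 kJ gives 8D = 2200, so D = 275 kJ/mol.

D(S-S) ≈ 275 kJ/mol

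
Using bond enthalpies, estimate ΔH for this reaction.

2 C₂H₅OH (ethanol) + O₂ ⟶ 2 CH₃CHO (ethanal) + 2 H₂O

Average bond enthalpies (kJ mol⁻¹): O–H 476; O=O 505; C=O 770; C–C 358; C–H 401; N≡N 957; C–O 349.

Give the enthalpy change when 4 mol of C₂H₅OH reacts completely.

ΔH = −974 kJ

Bonds broken (reactants):
  C–C: 2 × 358 = 716
  C–H: 10 × 401 = 4010
  C–O: 2 × 349 = 698
  O–H: 2 × 476 = 952
  O=O: 1 × 505 = 505
  Σ(broken) = 6881 kJ
Bonds formed (products):
  C–C: 2 × 358 = 716
  C–H: 8 × 401 = 3208
  C=O: 2 × 770 = 1540
  O–H: 4 × 476 = 1904
  Σ(formed) = 7368 kJ
ΔH = Σ(broken) − Σ(formed) = 6881 − 7368 = −487 kJ
For 2× the reaction as written: 2 × (−487) = −974 kJ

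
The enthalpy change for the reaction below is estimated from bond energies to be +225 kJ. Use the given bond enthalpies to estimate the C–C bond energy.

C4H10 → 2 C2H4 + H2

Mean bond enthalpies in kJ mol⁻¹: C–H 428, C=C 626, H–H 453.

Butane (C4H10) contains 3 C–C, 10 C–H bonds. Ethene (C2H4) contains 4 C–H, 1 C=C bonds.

Let D be the C–C bond energy.
Σ(broken) = 3×D + 10×428 = 4280 + 3D
Σ(formed) = 8×428 + 2×626 + 1×453 = 5129
ΔH = Σ(broken) − Σ(formed) = (4280 + 3D) − (5129) = −849 + 3D
Setting this equal to +225 kJ gives 3D = 1074, so D = 358 kJ/mol.

D(C–C) ≈ 358 kJ/mol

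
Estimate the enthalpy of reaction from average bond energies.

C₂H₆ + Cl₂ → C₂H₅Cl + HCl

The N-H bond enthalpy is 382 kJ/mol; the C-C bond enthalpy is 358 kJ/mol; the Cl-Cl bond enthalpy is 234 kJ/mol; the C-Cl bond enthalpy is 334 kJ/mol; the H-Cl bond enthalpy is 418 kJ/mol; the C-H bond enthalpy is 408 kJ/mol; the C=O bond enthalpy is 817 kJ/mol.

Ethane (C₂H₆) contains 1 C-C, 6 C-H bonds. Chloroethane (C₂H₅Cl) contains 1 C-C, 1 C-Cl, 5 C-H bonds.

Bonds broken (reactants):
  C-C: 1 × 358 = 358
  C-H: 6 × 408 = 2448
  Cl-Cl: 1 × 234 = 234
  Σ(broken) = 3040 kJ
Bonds formed (products):
  C-C: 1 × 358 = 358
  C-Cl: 1 × 334 = 334
  C-H: 5 × 408 = 2040
  H-Cl: 1 × 418 = 418
  Σ(formed) = 3150 kJ
ΔH = Σ(broken) − Σ(formed) = 3040 − 3150 = −110 kJ

ΔH ≈ −110 kJ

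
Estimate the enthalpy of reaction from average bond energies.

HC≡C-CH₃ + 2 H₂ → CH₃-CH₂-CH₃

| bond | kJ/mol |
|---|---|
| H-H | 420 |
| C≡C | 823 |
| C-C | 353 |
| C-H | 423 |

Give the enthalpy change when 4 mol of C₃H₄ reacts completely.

Bonds broken (reactants):
  C≡C: 1 × 823 = 823
  C-C: 1 × 353 = 353
  C-H: 4 × 423 = 1692
  H-H: 2 × 420 = 840
  Σ(broken) = 3708 kJ
Bonds formed (products):
  C-C: 2 × 353 = 706
  C-H: 8 × 423 = 3384
  Σ(formed) = 4090 kJ
ΔH = Σ(broken) − Σ(formed) = 3708 − 4090 = −382 kJ
For 4× the reaction as written: 4 × (−382) = −1528 kJ

ΔH = −1528 kJ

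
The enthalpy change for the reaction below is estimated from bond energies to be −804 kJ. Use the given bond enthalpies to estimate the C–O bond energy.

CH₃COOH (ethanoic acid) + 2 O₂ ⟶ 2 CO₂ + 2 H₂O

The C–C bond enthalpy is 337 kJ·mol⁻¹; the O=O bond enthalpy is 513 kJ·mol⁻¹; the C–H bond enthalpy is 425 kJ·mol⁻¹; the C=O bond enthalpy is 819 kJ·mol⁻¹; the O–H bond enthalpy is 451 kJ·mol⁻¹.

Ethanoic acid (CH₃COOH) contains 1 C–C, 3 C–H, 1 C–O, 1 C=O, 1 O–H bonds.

D(C–O) ≈ 368 kJ/mol

Let D be the C–O bond energy.
Σ(broken) = 1×337 + 3×425 + 1×D + 1×819 + 1×451 + 2×513 = 3908 + D
Σ(formed) = 4×819 + 4×451 = 5080
ΔH = Σ(broken) − Σ(formed) = (3908 + D) − (5080) = −1172 + D
Setting this equal to −804 kJ gives D = 368 kJ/mol.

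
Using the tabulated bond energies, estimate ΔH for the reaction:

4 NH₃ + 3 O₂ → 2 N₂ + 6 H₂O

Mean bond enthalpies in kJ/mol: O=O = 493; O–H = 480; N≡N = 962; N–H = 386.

ΔH ≈ −1573 kJ

Bonds broken (reactants):
  N–H: 12 × 386 = 4632
  O=O: 3 × 493 = 1479
  Σ(broken) = 6111 kJ
Bonds formed (products):
  N≡N: 2 × 962 = 1924
  O–H: 12 × 480 = 5760
  Σ(formed) = 7684 kJ
ΔH = Σ(broken) − Σ(formed) = 6111 − 7684 = −1573 kJ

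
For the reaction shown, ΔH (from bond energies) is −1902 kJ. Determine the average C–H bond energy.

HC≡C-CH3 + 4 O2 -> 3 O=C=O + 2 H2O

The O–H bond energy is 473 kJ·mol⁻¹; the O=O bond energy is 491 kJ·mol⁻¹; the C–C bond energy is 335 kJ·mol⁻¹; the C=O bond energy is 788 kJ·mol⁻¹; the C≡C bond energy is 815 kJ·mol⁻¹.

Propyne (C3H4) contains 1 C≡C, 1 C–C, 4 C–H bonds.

Let D be the C–H bond energy.
Σ(broken) = 1×815 + 1×335 + 4×D + 4×491 = 3114 + 4D
Σ(formed) = 6×788 + 4×473 = 6620
ΔH = Σ(broken) − Σ(formed) = (3114 + 4D) − (6620) = −3506 + 4D
Setting this equal to −1902 kJ gives 4D = 1604, so D = 401 kJ/mol.

D(C–H) ≈ 401 kJ/mol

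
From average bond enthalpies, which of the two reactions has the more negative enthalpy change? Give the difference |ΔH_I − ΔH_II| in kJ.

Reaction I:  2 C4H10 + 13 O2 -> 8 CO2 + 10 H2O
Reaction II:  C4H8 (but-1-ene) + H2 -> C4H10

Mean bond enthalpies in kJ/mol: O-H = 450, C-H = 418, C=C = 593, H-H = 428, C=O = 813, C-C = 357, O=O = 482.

Reaction I, by 5068 kJ

Reaction I:
  Bonds broken (reactants):
    C-C: 6 × 357 = 2142
    C-H: 20 × 418 = 8360
    O=O: 13 × 482 = 6266
    Σ(broken) = 16768 kJ
  Bonds formed (products):
    C=O: 16 × 813 = 13008
    O-H: 20 × 450 = 9000
    Σ(formed) = 22008 kJ
  ΔH_I = 16768 − 22008 = −5240 kJ
Reaction II:
  Bonds broken (reactants):
    C-C: 2 × 357 = 714
    C-H: 8 × 418 = 3344
    C=C: 1 × 593 = 593
    H-H: 1 × 428 = 428
    Σ(broken) = 5079 kJ
  Bonds formed (products):
    C-C: 3 × 357 = 1071
    C-H: 10 × 418 = 4180
    Σ(formed) = 5251 kJ
  ΔH_II = 5079 − 5251 = −172 kJ
ΔH_I − ΔH_II = −5068 kJ, so reaction I has the more negative ΔH; |ΔH_I − ΔH_II| = 5068 kJ.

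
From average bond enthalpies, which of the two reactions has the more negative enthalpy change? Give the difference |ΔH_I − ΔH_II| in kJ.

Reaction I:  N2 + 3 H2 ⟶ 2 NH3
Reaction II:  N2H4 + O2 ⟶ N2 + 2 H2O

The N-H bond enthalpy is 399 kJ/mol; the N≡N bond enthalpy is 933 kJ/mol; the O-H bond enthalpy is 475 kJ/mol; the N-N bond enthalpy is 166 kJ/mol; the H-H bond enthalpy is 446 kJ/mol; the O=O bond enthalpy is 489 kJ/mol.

Reaction I:
  Bonds broken (reactants):
    H-H: 3 × 446 = 1338
    N≡N: 1 × 933 = 933
    Σ(broken) = 2271 kJ
  Bonds formed (products):
    N-H: 6 × 399 = 2394
    Σ(formed) = 2394 kJ
  ΔH_I = 2271 − 2394 = −123 kJ
Reaction II:
  Bonds broken (reactants):
    N-H: 4 × 399 = 1596
    N-N: 1 × 166 = 166
    O=O: 1 × 489 = 489
    Σ(broken) = 2251 kJ
  Bonds formed (products):
    N≡N: 1 × 933 = 933
    O-H: 4 × 475 = 1900
    Σ(formed) = 2833 kJ
  ΔH_II = 2251 − 2833 = −582 kJ
ΔH_I − ΔH_II = +459 kJ, so reaction II has the more negative ΔH; |ΔH_I − ΔH_II| = 459 kJ.

Reaction II, by 459 kJ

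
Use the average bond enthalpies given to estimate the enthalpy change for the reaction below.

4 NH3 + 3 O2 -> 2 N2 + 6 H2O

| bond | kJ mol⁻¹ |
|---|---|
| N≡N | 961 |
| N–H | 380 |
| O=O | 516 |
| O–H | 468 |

ΔH ≈ −1430 kJ

Bonds broken (reactants):
  N–H: 12 × 380 = 4560
  O=O: 3 × 516 = 1548
  Σ(broken) = 6108 kJ
Bonds formed (products):
  N≡N: 2 × 961 = 1922
  O–H: 12 × 468 = 5616
  Σ(formed) = 7538 kJ
ΔH = Σ(broken) − Σ(formed) = 6108 − 7538 = −1430 kJ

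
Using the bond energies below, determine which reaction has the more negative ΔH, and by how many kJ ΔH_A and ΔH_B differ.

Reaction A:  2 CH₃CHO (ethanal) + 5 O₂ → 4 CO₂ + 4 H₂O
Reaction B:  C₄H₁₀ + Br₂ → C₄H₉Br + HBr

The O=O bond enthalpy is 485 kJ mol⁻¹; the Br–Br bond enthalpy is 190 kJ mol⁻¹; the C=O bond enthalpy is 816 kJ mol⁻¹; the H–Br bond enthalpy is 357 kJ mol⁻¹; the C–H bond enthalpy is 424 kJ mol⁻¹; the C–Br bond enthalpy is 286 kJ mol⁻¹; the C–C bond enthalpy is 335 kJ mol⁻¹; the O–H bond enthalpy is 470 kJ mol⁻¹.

Reaction A:
  Bonds broken (reactants):
    C–C: 2 × 335 = 670
    C–H: 8 × 424 = 3392
    C=O: 2 × 816 = 1632
    O=O: 5 × 485 = 2425
    Σ(broken) = 8119 kJ
  Bonds formed (products):
    C=O: 8 × 816 = 6528
    O–H: 8 × 470 = 3760
    Σ(formed) = 10288 kJ
  ΔH_A = 8119 − 10288 = −2169 kJ
Reaction B:
  Bonds broken (reactants):
    Br–Br: 1 × 190 = 190
    C–C: 3 × 335 = 1005
    C–H: 10 × 424 = 4240
    Σ(broken) = 5435 kJ
  Bonds formed (products):
    C–Br: 1 × 286 = 286
    C–C: 3 × 335 = 1005
    C–H: 9 × 424 = 3816
    H–Br: 1 × 357 = 357
    Σ(formed) = 5464 kJ
  ΔH_B = 5435 − 5464 = −29 kJ
ΔH_A − ΔH_B = −2140 kJ, so reaction A has the more negative ΔH; |ΔH_A − ΔH_B| = 2140 kJ.

Reaction A, by 2140 kJ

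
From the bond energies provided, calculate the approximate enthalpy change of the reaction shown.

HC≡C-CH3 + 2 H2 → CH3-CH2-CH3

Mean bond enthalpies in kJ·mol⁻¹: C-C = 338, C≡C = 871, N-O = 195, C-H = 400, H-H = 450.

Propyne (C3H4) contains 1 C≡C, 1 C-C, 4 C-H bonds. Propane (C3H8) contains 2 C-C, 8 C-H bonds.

ΔH ≈ −167 kJ

Bonds broken (reactants):
  C≡C: 1 × 871 = 871
  C-C: 1 × 338 = 338
  C-H: 4 × 400 = 1600
  H-H: 2 × 450 = 900
  Σ(broken) = 3709 kJ
Bonds formed (products):
  C-C: 2 × 338 = 676
  C-H: 8 × 400 = 3200
  Σ(formed) = 3876 kJ
ΔH = Σ(broken) − Σ(formed) = 3709 − 3876 = −167 kJ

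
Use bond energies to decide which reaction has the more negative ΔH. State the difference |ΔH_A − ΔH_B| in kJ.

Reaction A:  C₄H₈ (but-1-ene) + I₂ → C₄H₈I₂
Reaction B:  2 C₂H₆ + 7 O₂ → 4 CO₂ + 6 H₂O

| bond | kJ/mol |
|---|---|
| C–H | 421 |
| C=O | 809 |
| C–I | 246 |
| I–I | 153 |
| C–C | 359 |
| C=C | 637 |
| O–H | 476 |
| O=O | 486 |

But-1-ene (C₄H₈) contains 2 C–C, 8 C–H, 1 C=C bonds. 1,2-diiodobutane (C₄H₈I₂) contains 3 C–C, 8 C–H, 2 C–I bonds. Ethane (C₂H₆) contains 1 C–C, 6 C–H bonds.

Reaction B, by 2951 kJ

Reaction A:
  Bonds broken (reactants):
    C–C: 2 × 359 = 718
    C–H: 8 × 421 = 3368
    C=C: 1 × 637 = 637
    I–I: 1 × 153 = 153
    Σ(broken) = 4876 kJ
  Bonds formed (products):
    C–C: 3 × 359 = 1077
    C–H: 8 × 421 = 3368
    C–I: 2 × 246 = 492
    Σ(formed) = 4937 kJ
  ΔH_A = 4876 − 4937 = −61 kJ
Reaction B:
  Bonds broken (reactants):
    C–C: 2 × 359 = 718
    C–H: 12 × 421 = 5052
    O=O: 7 × 486 = 3402
    Σ(broken) = 9172 kJ
  Bonds formed (products):
    C=O: 8 × 809 = 6472
    O–H: 12 × 476 = 5712
    Σ(formed) = 12184 kJ
  ΔH_B = 9172 − 12184 = −3012 kJ
ΔH_A − ΔH_B = +2951 kJ, so reaction B has the more negative ΔH; |ΔH_A − ΔH_B| = 2951 kJ.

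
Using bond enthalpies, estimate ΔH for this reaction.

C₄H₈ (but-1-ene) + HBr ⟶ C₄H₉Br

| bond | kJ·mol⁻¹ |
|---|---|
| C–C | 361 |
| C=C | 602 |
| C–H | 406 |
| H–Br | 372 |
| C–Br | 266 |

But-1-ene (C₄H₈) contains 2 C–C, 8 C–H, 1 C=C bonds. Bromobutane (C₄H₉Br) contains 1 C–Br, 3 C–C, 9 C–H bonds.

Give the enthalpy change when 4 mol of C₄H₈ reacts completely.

ΔH = −236 kJ

Bonds broken (reactants):
  C–C: 2 × 361 = 722
  C–H: 8 × 406 = 3248
  C=C: 1 × 602 = 602
  H–Br: 1 × 372 = 372
  Σ(broken) = 4944 kJ
Bonds formed (products):
  C–Br: 1 × 266 = 266
  C–C: 3 × 361 = 1083
  C–H: 9 × 406 = 3654
  Σ(formed) = 5003 kJ
ΔH = Σ(broken) − Σ(formed) = 4944 − 5003 = −59 kJ
For 4× the reaction as written: 4 × (−59) = −236 kJ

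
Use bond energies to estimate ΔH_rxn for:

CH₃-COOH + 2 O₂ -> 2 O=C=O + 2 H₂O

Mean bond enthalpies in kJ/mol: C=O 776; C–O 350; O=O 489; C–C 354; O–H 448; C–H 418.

Bonds broken (reactants):
  C–C: 1 × 354 = 354
  C–H: 3 × 418 = 1254
  C–O: 1 × 350 = 350
  C=O: 1 × 776 = 776
  O–H: 1 × 448 = 448
  O=O: 2 × 489 = 978
  Σ(broken) = 4160 kJ
Bonds formed (products):
  C=O: 4 × 776 = 3104
  O–H: 4 × 448 = 1792
  Σ(formed) = 4896 kJ
ΔH = Σ(broken) − Σ(formed) = 4160 − 4896 = −736 kJ

ΔH ≈ −736 kJ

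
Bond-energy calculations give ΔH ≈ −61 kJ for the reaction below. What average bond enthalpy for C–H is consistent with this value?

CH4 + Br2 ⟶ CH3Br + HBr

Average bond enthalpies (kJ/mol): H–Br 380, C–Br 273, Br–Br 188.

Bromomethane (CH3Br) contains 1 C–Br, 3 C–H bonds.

Let D be the C–H bond energy.
Σ(broken) = 1×188 + 4×D = 188 + 4D
Σ(formed) = 1×273 + 3×D + 1×380 = 653 + 3D
ΔH = Σ(broken) − Σ(formed) = (188 + 4D) − (653 + 3D) = −465 + D
Setting this equal to −61 kJ gives D = 404 kJ/mol.

D(C–H) ≈ 404 kJ/mol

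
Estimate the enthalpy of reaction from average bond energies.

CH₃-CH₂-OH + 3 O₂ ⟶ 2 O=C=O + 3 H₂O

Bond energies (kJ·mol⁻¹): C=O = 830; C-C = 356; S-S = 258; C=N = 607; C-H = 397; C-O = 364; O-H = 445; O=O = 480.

Bonds broken (reactants):
  C-C: 1 × 356 = 356
  C-H: 5 × 397 = 1985
  C-O: 1 × 364 = 364
  O-H: 1 × 445 = 445
  O=O: 3 × 480 = 1440
  Σ(broken) = 4590 kJ
Bonds formed (products):
  C=O: 4 × 830 = 3320
  O-H: 6 × 445 = 2670
  Σ(formed) = 5990 kJ
ΔH = Σ(broken) − Σ(formed) = 4590 − 5990 = −1400 kJ

ΔH ≈ −1400 kJ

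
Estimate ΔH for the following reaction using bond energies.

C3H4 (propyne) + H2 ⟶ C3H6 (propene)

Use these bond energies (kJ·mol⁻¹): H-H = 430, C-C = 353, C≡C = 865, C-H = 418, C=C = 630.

ΔH ≈ −171 kJ

Bonds broken (reactants):
  C≡C: 1 × 865 = 865
  C-C: 1 × 353 = 353
  C-H: 4 × 418 = 1672
  H-H: 1 × 430 = 430
  Σ(broken) = 3320 kJ
Bonds formed (products):
  C-C: 1 × 353 = 353
  C-H: 6 × 418 = 2508
  C=C: 1 × 630 = 630
  Σ(formed) = 3491 kJ
ΔH = Σ(broken) − Σ(formed) = 3320 − 3491 = −171 kJ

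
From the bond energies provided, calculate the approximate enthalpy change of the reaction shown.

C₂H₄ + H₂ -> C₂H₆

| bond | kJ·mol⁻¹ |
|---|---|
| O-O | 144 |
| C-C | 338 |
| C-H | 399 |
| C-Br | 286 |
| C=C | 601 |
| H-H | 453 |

Bonds broken (reactants):
  C-H: 4 × 399 = 1596
  C=C: 1 × 601 = 601
  H-H: 1 × 453 = 453
  Σ(broken) = 2650 kJ
Bonds formed (products):
  C-C: 1 × 338 = 338
  C-H: 6 × 399 = 2394
  Σ(formed) = 2732 kJ
ΔH = Σ(broken) − Σ(formed) = 2650 − 2732 = −82 kJ

ΔH ≈ −82 kJ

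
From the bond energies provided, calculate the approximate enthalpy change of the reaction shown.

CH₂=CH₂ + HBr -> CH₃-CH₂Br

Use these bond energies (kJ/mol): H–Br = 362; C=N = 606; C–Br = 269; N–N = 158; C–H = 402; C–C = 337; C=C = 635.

ΔH ≈ −11 kJ

Bonds broken (reactants):
  C–H: 4 × 402 = 1608
  C=C: 1 × 635 = 635
  H–Br: 1 × 362 = 362
  Σ(broken) = 2605 kJ
Bonds formed (products):
  C–Br: 1 × 269 = 269
  C–C: 1 × 337 = 337
  C–H: 5 × 402 = 2010
  Σ(formed) = 2616 kJ
ΔH = Σ(broken) − Σ(formed) = 2605 − 2616 = −11 kJ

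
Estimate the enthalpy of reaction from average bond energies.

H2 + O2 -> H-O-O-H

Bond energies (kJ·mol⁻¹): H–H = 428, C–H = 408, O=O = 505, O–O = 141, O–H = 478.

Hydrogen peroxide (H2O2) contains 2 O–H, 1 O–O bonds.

ΔH ≈ −164 kJ

Bonds broken (reactants):
  H–H: 1 × 428 = 428
  O=O: 1 × 505 = 505
  Σ(broken) = 933 kJ
Bonds formed (products):
  O–H: 2 × 478 = 956
  O–O: 1 × 141 = 141
  Σ(formed) = 1097 kJ
ΔH = Σ(broken) − Σ(formed) = 933 − 1097 = −164 kJ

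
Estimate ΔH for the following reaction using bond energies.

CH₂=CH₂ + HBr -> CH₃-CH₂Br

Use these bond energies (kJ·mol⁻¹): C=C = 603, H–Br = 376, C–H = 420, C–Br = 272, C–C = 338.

ΔH ≈ −51 kJ

Bonds broken (reactants):
  C–H: 4 × 420 = 1680
  C=C: 1 × 603 = 603
  H–Br: 1 × 376 = 376
  Σ(broken) = 2659 kJ
Bonds formed (products):
  C–Br: 1 × 272 = 272
  C–C: 1 × 338 = 338
  C–H: 5 × 420 = 2100
  Σ(formed) = 2710 kJ
ΔH = Σ(broken) − Σ(formed) = 2659 − 2710 = −51 kJ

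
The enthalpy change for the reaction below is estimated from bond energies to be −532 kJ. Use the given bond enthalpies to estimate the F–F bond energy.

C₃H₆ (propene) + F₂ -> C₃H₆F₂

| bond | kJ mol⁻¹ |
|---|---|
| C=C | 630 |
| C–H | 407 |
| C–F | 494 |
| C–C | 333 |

D(F–F) ≈ 159 kJ/mol

Let D be the F–F bond energy.
Σ(broken) = 1×333 + 6×407 + 1×630 + 1×D = 3405 + D
Σ(formed) = 2×333 + 2×494 + 6×407 = 4096
ΔH = Σ(broken) − Σ(formed) = (3405 + D) − (4096) = −691 + D
Setting this equal to −532 kJ gives D = 159 kJ/mol.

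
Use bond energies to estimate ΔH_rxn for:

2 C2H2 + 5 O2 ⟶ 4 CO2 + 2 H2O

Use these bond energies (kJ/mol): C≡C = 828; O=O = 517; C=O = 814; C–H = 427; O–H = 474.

ΔH ≈ −2459 kJ

Bonds broken (reactants):
  C≡C: 2 × 828 = 1656
  C–H: 4 × 427 = 1708
  O=O: 5 × 517 = 2585
  Σ(broken) = 5949 kJ
Bonds formed (products):
  C=O: 8 × 814 = 6512
  O–H: 4 × 474 = 1896
  Σ(formed) = 8408 kJ
ΔH = Σ(broken) − Σ(formed) = 5949 − 8408 = −2459 kJ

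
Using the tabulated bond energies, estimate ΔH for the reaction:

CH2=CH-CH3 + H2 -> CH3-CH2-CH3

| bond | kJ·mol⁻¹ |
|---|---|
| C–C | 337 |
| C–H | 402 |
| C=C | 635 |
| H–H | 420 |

ΔH ≈ −86 kJ

Bonds broken (reactants):
  C–C: 1 × 337 = 337
  C–H: 6 × 402 = 2412
  C=C: 1 × 635 = 635
  H–H: 1 × 420 = 420
  Σ(broken) = 3804 kJ
Bonds formed (products):
  C–C: 2 × 337 = 674
  C–H: 8 × 402 = 3216
  Σ(formed) = 3890 kJ
ΔH = Σ(broken) − Σ(formed) = 3804 − 3890 = −86 kJ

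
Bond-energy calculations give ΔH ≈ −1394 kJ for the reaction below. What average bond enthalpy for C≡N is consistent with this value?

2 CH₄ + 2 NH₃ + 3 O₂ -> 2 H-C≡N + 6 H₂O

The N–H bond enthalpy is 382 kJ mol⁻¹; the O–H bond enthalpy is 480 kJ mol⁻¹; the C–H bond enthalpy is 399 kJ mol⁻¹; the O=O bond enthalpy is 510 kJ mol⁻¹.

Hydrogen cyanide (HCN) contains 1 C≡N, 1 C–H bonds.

Let D be the C≡N bond energy.
Σ(broken) = 8×399 + 6×382 + 3×510 = 7014
Σ(formed) = 2×D + 2×399 + 12×480 = 6558 + 2D
ΔH = Σ(broken) − Σ(formed) = (7014) − (6558 + 2D) = +456 − 2D
Setting this equal to −1394 kJ gives 2D = 1850, so D = 925 kJ/mol.

D(C≡N) ≈ 925 kJ/mol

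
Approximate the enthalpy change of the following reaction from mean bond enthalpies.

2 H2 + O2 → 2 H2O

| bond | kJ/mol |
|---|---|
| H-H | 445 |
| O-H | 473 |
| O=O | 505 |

Bonds broken (reactants):
  H-H: 2 × 445 = 890
  O=O: 1 × 505 = 505
  Σ(broken) = 1395 kJ
Bonds formed (products):
  O-H: 4 × 473 = 1892
  Σ(formed) = 1892 kJ
ΔH = Σ(broken) − Σ(formed) = 1395 − 1892 = −497 kJ

ΔH ≈ −497 kJ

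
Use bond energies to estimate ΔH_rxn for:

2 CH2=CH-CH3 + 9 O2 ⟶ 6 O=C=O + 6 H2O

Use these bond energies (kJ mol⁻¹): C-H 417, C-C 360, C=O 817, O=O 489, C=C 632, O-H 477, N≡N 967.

Bonds broken (reactants):
  C-C: 2 × 360 = 720
  C-H: 12 × 417 = 5004
  C=C: 2 × 632 = 1264
  O=O: 9 × 489 = 4401
  Σ(broken) = 11389 kJ
Bonds formed (products):
  C=O: 12 × 817 = 9804
  O-H: 12 × 477 = 5724
  Σ(formed) = 15528 kJ
ΔH = Σ(broken) − Σ(formed) = 11389 − 15528 = −4139 kJ

ΔH ≈ −4139 kJ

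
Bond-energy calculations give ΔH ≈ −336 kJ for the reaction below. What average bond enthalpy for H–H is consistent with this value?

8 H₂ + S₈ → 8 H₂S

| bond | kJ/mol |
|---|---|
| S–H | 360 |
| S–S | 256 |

D(H–H) ≈ 422 kJ/mol

Let D be the H–H bond energy.
Σ(broken) = 8×D + 8×256 = 2048 + 8D
Σ(formed) = 16×360 = 5760
ΔH = Σ(broken) − Σ(formed) = (2048 + 8D) − (5760) = −3712 + 8D
Setting this equal to −336 kJ gives 8D = 3376, so D = 422 kJ/mol.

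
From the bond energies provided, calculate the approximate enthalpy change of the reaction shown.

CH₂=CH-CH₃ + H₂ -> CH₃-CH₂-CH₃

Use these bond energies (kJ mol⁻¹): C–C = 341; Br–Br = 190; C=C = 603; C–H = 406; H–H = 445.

Bonds broken (reactants):
  C–C: 1 × 341 = 341
  C–H: 6 × 406 = 2436
  C=C: 1 × 603 = 603
  H–H: 1 × 445 = 445
  Σ(broken) = 3825 kJ
Bonds formed (products):
  C–C: 2 × 341 = 682
  C–H: 8 × 406 = 3248
  Σ(formed) = 3930 kJ
ΔH = Σ(broken) − Σ(formed) = 3825 − 3930 = −105 kJ

ΔH ≈ −105 kJ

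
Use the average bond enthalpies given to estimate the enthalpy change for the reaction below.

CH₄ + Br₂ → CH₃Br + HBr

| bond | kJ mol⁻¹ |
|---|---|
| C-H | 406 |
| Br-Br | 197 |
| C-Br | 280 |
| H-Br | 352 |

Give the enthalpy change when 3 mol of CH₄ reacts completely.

ΔH = −87 kJ

Bonds broken (reactants):
  Br-Br: 1 × 197 = 197
  C-H: 4 × 406 = 1624
  Σ(broken) = 1821 kJ
Bonds formed (products):
  C-Br: 1 × 280 = 280
  C-H: 3 × 406 = 1218
  H-Br: 1 × 352 = 352
  Σ(formed) = 1850 kJ
ΔH = Σ(broken) − Σ(formed) = 1821 − 1850 = −29 kJ
For 3× the reaction as written: 3 × (−29) = −87 kJ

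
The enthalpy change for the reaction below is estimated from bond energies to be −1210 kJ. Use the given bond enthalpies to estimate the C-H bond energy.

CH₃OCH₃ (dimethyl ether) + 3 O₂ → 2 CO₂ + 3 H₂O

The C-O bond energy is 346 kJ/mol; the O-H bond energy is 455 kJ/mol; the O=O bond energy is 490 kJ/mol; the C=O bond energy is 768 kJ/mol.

Let D be the C-H bond energy.
Σ(broken) = 6×D + 2×346 + 3×490 = 2162 + 6D
Σ(formed) = 4×768 + 6×455 = 5802
ΔH = Σ(broken) − Σ(formed) = (2162 + 6D) − (5802) = −3640 + 6D
Setting this equal to −1210 kJ gives 6D = 2430, so D = 405 kJ/mol.

D(C-H) ≈ 405 kJ/mol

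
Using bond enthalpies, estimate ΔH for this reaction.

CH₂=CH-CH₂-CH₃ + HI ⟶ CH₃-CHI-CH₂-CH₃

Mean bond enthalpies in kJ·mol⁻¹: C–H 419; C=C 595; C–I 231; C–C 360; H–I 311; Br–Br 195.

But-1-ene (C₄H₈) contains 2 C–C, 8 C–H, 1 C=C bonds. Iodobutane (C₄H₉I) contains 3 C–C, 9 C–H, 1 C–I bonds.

Bonds broken (reactants):
  C–C: 2 × 360 = 720
  C–H: 8 × 419 = 3352
  C=C: 1 × 595 = 595
  H–I: 1 × 311 = 311
  Σ(broken) = 4978 kJ
Bonds formed (products):
  C–C: 3 × 360 = 1080
  C–H: 9 × 419 = 3771
  C–I: 1 × 231 = 231
  Σ(formed) = 5082 kJ
ΔH = Σ(broken) − Σ(formed) = 4978 − 5082 = −104 kJ

ΔH ≈ −104 kJ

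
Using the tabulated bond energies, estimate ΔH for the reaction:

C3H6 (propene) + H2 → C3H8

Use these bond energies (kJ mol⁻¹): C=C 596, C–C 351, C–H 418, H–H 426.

ΔH ≈ −165 kJ

Bonds broken (reactants):
  C–C: 1 × 351 = 351
  C–H: 6 × 418 = 2508
  C=C: 1 × 596 = 596
  H–H: 1 × 426 = 426
  Σ(broken) = 3881 kJ
Bonds formed (products):
  C–C: 2 × 351 = 702
  C–H: 8 × 418 = 3344
  Σ(formed) = 4046 kJ
ΔH = Σ(broken) − Σ(formed) = 3881 − 4046 = −165 kJ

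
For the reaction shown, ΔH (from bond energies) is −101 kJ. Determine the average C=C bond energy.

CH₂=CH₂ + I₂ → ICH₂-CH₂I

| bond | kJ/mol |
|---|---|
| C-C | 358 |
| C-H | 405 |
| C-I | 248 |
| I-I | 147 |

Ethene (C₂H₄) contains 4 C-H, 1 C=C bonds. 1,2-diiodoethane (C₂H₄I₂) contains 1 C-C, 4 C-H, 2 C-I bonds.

Let D be the C=C bond energy.
Σ(broken) = 4×405 + 1×D + 1×147 = 1767 + D
Σ(formed) = 1×358 + 4×405 + 2×248 = 2474
ΔH = Σ(broken) − Σ(formed) = (1767 + D) − (2474) = −707 + D
Setting this equal to −101 kJ gives D = 606 kJ/mol.

D(C=C) ≈ 606 kJ/mol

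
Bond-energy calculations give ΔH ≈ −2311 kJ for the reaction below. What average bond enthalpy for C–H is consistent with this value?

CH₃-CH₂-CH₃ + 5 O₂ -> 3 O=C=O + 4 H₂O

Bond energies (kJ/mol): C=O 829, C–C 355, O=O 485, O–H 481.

D(C–H) ≈ 422 kJ/mol

Let D be the C–H bond energy.
Σ(broken) = 2×355 + 8×D + 5×485 = 3135 + 8D
Σ(formed) = 6×829 + 8×481 = 8822
ΔH = Σ(broken) − Σ(formed) = (3135 + 8D) − (8822) = −5687 + 8D
Setting this equal to −2311 kJ gives 8D = 3376, so D = 422 kJ/mol.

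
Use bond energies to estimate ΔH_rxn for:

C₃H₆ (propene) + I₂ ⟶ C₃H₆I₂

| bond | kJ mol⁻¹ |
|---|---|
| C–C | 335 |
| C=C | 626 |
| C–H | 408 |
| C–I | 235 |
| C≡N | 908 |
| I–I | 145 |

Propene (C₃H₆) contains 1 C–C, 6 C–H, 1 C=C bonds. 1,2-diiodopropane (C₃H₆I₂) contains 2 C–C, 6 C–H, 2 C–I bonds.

Bonds broken (reactants):
  C–C: 1 × 335 = 335
  C–H: 6 × 408 = 2448
  C=C: 1 × 626 = 626
  I–I: 1 × 145 = 145
  Σ(broken) = 3554 kJ
Bonds formed (products):
  C–C: 2 × 335 = 670
  C–H: 6 × 408 = 2448
  C–I: 2 × 235 = 470
  Σ(formed) = 3588 kJ
ΔH = Σ(broken) − Σ(formed) = 3554 − 3588 = −34 kJ

ΔH ≈ −34 kJ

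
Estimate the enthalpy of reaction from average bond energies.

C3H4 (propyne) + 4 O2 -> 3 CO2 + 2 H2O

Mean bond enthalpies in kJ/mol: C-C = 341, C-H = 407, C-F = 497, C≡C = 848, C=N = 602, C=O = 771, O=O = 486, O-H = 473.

Bonds broken (reactants):
  C≡C: 1 × 848 = 848
  C-C: 1 × 341 = 341
  C-H: 4 × 407 = 1628
  O=O: 4 × 486 = 1944
  Σ(broken) = 4761 kJ
Bonds formed (products):
  C=O: 6 × 771 = 4626
  O-H: 4 × 473 = 1892
  Σ(formed) = 6518 kJ
ΔH = Σ(broken) − Σ(formed) = 4761 − 6518 = −1757 kJ

ΔH ≈ −1757 kJ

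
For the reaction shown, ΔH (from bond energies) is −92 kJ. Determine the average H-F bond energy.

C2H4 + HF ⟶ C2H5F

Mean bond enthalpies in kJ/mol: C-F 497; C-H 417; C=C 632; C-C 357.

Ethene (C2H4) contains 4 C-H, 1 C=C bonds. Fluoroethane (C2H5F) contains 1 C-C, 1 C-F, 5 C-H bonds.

Let D be the H-F bond energy.
Σ(broken) = 4×417 + 1×632 + 1×D = 2300 + D
Σ(formed) = 1×357 + 1×497 + 5×417 = 2939
ΔH = Σ(broken) − Σ(formed) = (2300 + D) − (2939) = −639 + D
Setting this equal to −92 kJ gives D = 547 kJ/mol.

D(H-F) ≈ 547 kJ/mol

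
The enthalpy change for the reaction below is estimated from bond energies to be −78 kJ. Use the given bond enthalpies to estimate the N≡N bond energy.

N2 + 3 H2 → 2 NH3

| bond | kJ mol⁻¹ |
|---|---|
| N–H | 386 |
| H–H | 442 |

Let D be the N≡N bond energy.
Σ(broken) = 3×442 + 1×D = 1326 + D
Σ(formed) = 6×386 = 2316
ΔH = Σ(broken) − Σ(formed) = (1326 + D) − (2316) = −990 + D
Setting this equal to −78 kJ gives D = 912 kJ/mol.

D(N≡N) ≈ 912 kJ/mol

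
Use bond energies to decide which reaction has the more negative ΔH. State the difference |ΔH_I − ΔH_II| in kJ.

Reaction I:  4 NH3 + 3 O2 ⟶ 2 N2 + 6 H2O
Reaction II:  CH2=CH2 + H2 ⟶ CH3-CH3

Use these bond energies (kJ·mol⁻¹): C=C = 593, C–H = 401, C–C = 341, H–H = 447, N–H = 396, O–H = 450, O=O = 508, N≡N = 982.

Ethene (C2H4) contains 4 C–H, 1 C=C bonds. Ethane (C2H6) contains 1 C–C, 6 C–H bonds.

Reaction I:
  Bonds broken (reactants):
    N–H: 12 × 396 = 4752
    O=O: 3 × 508 = 1524
    Σ(broken) = 6276 kJ
  Bonds formed (products):
    N≡N: 2 × 982 = 1964
    O–H: 12 × 450 = 5400
    Σ(formed) = 7364 kJ
  ΔH_I = 6276 − 7364 = −1088 kJ
Reaction II:
  Bonds broken (reactants):
    C–H: 4 × 401 = 1604
    C=C: 1 × 593 = 593
    H–H: 1 × 447 = 447
    Σ(broken) = 2644 kJ
  Bonds formed (products):
    C–C: 1 × 341 = 341
    C–H: 6 × 401 = 2406
    Σ(formed) = 2747 kJ
  ΔH_II = 2644 − 2747 = −103 kJ
ΔH_I − ΔH_II = −985 kJ, so reaction I has the more negative ΔH; |ΔH_I − ΔH_II| = 985 kJ.

Reaction I, by 985 kJ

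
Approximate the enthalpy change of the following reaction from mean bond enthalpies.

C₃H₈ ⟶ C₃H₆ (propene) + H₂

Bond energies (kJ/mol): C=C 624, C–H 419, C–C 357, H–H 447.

ΔH ≈ +124 kJ

Bonds broken (reactants):
  C–C: 2 × 357 = 714
  C–H: 8 × 419 = 3352
  Σ(broken) = 4066 kJ
Bonds formed (products):
  C–C: 1 × 357 = 357
  C–H: 6 × 419 = 2514
  C=C: 1 × 624 = 624
  H–H: 1 × 447 = 447
  Σ(formed) = 3942 kJ
ΔH = Σ(broken) − Σ(formed) = 4066 − 3942 = +124 kJ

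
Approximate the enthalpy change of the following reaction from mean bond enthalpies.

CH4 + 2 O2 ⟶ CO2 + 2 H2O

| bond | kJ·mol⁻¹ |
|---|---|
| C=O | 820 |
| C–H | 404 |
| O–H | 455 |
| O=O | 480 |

Bonds broken (reactants):
  C–H: 4 × 404 = 1616
  O=O: 2 × 480 = 960
  Σ(broken) = 2576 kJ
Bonds formed (products):
  C=O: 2 × 820 = 1640
  O–H: 4 × 455 = 1820
  Σ(formed) = 3460 kJ
ΔH = Σ(broken) − Σ(formed) = 2576 − 3460 = −884 kJ

ΔH ≈ −884 kJ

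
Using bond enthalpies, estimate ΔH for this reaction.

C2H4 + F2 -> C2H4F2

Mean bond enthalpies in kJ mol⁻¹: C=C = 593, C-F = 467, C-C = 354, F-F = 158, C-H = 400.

ΔH ≈ −537 kJ

Bonds broken (reactants):
  C-H: 4 × 400 = 1600
  C=C: 1 × 593 = 593
  F-F: 1 × 158 = 158
  Σ(broken) = 2351 kJ
Bonds formed (products):
  C-C: 1 × 354 = 354
  C-F: 2 × 467 = 934
  C-H: 4 × 400 = 1600
  Σ(formed) = 2888 kJ
ΔH = Σ(broken) − Σ(formed) = 2351 − 2888 = −537 kJ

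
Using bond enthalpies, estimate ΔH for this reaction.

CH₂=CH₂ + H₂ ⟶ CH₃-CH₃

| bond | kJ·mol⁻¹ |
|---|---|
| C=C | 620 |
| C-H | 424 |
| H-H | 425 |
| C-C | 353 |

ΔH ≈ −156 kJ

Bonds broken (reactants):
  C-H: 4 × 424 = 1696
  C=C: 1 × 620 = 620
  H-H: 1 × 425 = 425
  Σ(broken) = 2741 kJ
Bonds formed (products):
  C-C: 1 × 353 = 353
  C-H: 6 × 424 = 2544
  Σ(formed) = 2897 kJ
ΔH = Σ(broken) − Σ(formed) = 2741 − 2897 = −156 kJ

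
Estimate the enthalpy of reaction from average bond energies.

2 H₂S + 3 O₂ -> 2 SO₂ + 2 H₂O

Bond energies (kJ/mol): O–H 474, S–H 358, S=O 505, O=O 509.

Bonds broken (reactants):
  O=O: 3 × 509 = 1527
  S–H: 4 × 358 = 1432
  Σ(broken) = 2959 kJ
Bonds formed (products):
  O–H: 4 × 474 = 1896
  S=O: 4 × 505 = 2020
  Σ(formed) = 3916 kJ
ΔH = Σ(broken) − Σ(formed) = 2959 − 3916 = −957 kJ

ΔH ≈ −957 kJ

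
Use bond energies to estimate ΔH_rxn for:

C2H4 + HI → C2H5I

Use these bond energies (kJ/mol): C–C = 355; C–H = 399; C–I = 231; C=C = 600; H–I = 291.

ΔH ≈ −94 kJ

Bonds broken (reactants):
  C–H: 4 × 399 = 1596
  C=C: 1 × 600 = 600
  H–I: 1 × 291 = 291
  Σ(broken) = 2487 kJ
Bonds formed (products):
  C–C: 1 × 355 = 355
  C–H: 5 × 399 = 1995
  C–I: 1 × 231 = 231
  Σ(formed) = 2581 kJ
ΔH = Σ(broken) − Σ(formed) = 2487 − 2581 = −94 kJ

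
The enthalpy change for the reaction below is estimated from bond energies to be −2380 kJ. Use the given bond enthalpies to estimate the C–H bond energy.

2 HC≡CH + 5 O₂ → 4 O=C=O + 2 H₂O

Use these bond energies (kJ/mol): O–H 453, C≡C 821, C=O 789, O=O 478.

D(C–H) ≈ 428 kJ/mol

Let D be the C–H bond energy.
Σ(broken) = 2×821 + 4×D + 5×478 = 4032 + 4D
Σ(formed) = 8×789 + 4×453 = 8124
ΔH = Σ(broken) − Σ(formed) = (4032 + 4D) − (8124) = −4092 + 4D
Setting this equal to −2380 kJ gives 4D = 1712, so D = 428 kJ/mol.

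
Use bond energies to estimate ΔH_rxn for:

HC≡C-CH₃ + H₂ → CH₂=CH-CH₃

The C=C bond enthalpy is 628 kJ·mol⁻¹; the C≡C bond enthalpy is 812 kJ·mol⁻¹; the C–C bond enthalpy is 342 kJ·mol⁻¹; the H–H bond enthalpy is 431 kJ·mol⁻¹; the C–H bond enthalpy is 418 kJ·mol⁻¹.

ΔH ≈ −221 kJ

Bonds broken (reactants):
  C≡C: 1 × 812 = 812
  C–C: 1 × 342 = 342
  C–H: 4 × 418 = 1672
  H–H: 1 × 431 = 431
  Σ(broken) = 3257 kJ
Bonds formed (products):
  C–C: 1 × 342 = 342
  C–H: 6 × 418 = 2508
  C=C: 1 × 628 = 628
  Σ(formed) = 3478 kJ
ΔH = Σ(broken) − Σ(formed) = 3257 − 3478 = −221 kJ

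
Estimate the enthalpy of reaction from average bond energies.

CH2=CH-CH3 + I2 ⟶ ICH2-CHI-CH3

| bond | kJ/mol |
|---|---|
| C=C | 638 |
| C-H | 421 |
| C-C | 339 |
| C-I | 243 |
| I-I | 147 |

Bonds broken (reactants):
  C-C: 1 × 339 = 339
  C-H: 6 × 421 = 2526
  C=C: 1 × 638 = 638
  I-I: 1 × 147 = 147
  Σ(broken) = 3650 kJ
Bonds formed (products):
  C-C: 2 × 339 = 678
  C-H: 6 × 421 = 2526
  C-I: 2 × 243 = 486
  Σ(formed) = 3690 kJ
ΔH = Σ(broken) − Σ(formed) = 3650 − 3690 = −40 kJ

ΔH ≈ −40 kJ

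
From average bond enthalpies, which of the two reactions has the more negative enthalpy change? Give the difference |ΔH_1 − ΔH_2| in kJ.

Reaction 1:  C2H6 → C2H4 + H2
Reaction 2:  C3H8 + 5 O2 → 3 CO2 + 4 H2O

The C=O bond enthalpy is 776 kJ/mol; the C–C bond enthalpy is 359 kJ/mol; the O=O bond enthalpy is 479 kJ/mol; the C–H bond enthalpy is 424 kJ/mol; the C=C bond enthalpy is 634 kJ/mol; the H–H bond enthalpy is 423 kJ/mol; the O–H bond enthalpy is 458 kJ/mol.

Reaction 1:
  Bonds broken (reactants):
    C–C: 1 × 359 = 359
    C–H: 6 × 424 = 2544
    Σ(broken) = 2903 kJ
  Bonds formed (products):
    C–H: 4 × 424 = 1696
    C=C: 1 × 634 = 634
    H–H: 1 × 423 = 423
    Σ(formed) = 2753 kJ
  ΔH_1 = 2903 − 2753 = +150 kJ
Reaction 2:
  Bonds broken (reactants):
    C–C: 2 × 359 = 718
    C–H: 8 × 424 = 3392
    O=O: 5 × 479 = 2395
    Σ(broken) = 6505 kJ
  Bonds formed (products):
    C=O: 6 × 776 = 4656
    O–H: 8 × 458 = 3664
    Σ(formed) = 8320 kJ
  ΔH_2 = 6505 − 8320 = −1815 kJ
ΔH_1 − ΔH_2 = +1965 kJ, so reaction 2 has the more negative ΔH; |ΔH_1 − ΔH_2| = 1965 kJ.

Reaction 2, by 1965 kJ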